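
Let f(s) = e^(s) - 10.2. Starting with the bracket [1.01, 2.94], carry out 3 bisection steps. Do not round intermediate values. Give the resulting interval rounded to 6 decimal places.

f(1.010000) = -7.454399, f(2.940000) = 8.715846 (opposite signs)
step 1: m = 1.975000, f(m) = -2.993380 < 0 → root in [1.975000, 2.940000]
step 2: m = 2.457500, f(m) = 1.475586 > 0 → root in [1.975000, 2.457500]
step 3: m = 2.216250, f(m) = -1.027132 < 0 → root in [2.216250, 2.457500]

[2.216250, 2.457500]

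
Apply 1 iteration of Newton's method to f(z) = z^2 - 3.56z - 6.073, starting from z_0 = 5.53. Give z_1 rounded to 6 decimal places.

f'(z) = 2z - 3.56
z_0 = 5.530000: f = 4.821100, f' = 7.500000 → z_1 = 5.530000 - (4.821100)/(7.500000) = 4.887187

4.887187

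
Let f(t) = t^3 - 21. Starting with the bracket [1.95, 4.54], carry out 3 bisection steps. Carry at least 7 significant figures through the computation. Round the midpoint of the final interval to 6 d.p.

f(1.950000) = -13.585125, f(4.540000) = 72.576664 (opposite signs)
step 1: m = 3.245000, f(m) = 13.169931 > 0 → root in [1.950000, 3.245000]
step 2: m = 2.597500, f(m) = -3.474651 < 0 → root in [2.597500, 3.245000]
step 3: m = 2.921250, f(m) = 3.929076 > 0 → root in [2.597500, 2.921250]
Midpoint of [2.597500, 2.921250] = 2.759375

2.759375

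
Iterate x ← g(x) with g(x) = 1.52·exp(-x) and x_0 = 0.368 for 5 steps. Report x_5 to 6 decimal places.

0.816249

x_1 = g(0.368000) = 1.052018
x_2 = g(1.052018) = 0.530833
x_3 = g(0.530833) = 0.893935
x_4 = g(0.893935) = 0.621746
x_5 = g(0.621746) = 0.816249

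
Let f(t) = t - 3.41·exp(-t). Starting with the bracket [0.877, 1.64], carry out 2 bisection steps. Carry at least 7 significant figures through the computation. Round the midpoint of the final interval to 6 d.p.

f(0.877000) = -0.541659, f(1.640000) = 0.978528 (opposite signs)
step 1: m = 1.258500, f(m) = 0.289788 > 0 → root in [0.877000, 1.258500]
step 2: m = 1.067750, f(m) = -0.104544 < 0 → root in [1.067750, 1.258500]
Midpoint of [1.067750, 1.258500] = 1.163125

1.163125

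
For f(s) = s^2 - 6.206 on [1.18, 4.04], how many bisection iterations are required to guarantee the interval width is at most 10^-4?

15

Initial width b − a = 4.04 − 1.18 = 2.860000.
After n steps the width is (b−a)/2^n; need (b−a)/2^n ≤ 10^-4.
So n ≥ log₂(2.860000/10^-4) = log₂(28600.0000) ≈ 14.8037.
Hence n = 15.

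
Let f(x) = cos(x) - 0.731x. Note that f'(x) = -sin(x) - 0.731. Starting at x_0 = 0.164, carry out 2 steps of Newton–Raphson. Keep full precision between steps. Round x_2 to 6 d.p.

Newton update: x ← x − f(x)/f'(x).
x_0 = 0.164000: f = 0.866698, f' = -0.894266 → x_1 = 0.164000 - (0.866698)/(-0.894266) = 1.133173
x_1 = 1.133173: f = -0.404561, f' = -1.636761 → x_2 = 1.133173 - (-0.404561)/(-1.636761) = 0.886001

0.886001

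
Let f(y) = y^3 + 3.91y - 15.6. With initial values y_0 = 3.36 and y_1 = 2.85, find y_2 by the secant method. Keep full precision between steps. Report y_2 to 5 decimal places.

f(y_0) = 35.470656, f(y_1) = 18.692625
y_2 = 2.850000 - (18.692625)·(2.850000 - 3.360000)/(18.692625 - (35.470656)) = 2.281802; f(y_2) = 5.202328

2.28180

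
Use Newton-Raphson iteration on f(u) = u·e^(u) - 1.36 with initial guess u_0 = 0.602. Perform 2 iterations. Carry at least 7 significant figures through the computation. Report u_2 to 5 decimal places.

0.68536

f'(u) = (u + 1)·e^(u)
u_0 = 0.602000: f = -0.260888, f' = 2.924878 → u_1 = 0.602000 - (-0.260888)/(2.924878) = 0.691196
u_1 = 0.691196: f = 0.019699, f' = 3.375801 → u_2 = 0.691196 - (0.019699)/(3.375801) = 0.685361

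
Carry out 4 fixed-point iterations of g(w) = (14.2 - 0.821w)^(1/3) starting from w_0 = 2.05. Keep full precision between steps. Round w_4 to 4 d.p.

w_1 = g(2.050000) = 2.321843
w_2 = g(2.321843) = 2.307960
w_3 = g(2.307960) = 2.308673
w_4 = g(2.308673) = 2.308637

2.3086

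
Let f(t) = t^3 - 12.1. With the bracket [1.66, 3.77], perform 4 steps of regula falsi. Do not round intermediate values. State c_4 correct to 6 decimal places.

2.267017

False-position update: c = (a·f(b) − b·f(a))/(f(b) − f(a)); replace the endpoint whose sign matches f(c).
f(1.660000) = -7.525704, f(3.770000) = 41.482633
step 1: c = 1.984011, f(c) = -4.290339 < 0 → new bracket [1.984011, 3.770000]
step 2: c = 2.151413, f(c) = -2.142015 < 0 → new bracket [2.151413, 3.770000]
step 3: c = 2.230887, f(c) = -0.997188 < 0 → new bracket [2.230887, 3.770000]
step 4: c = 2.267017, f(c) = -0.448967 < 0 → new bracket [2.267017, 3.770000]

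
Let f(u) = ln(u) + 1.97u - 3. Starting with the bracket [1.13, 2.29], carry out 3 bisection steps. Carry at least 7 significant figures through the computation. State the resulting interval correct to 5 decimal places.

[1.27500, 1.42000]

f(1.130000) = -0.651682, f(2.290000) = 2.339852 (opposite signs)
step 1: m = 1.710000, f(m) = 0.905193 > 0 → root in [1.130000, 1.710000]
step 2: m = 1.420000, f(m) = 0.148057 > 0 → root in [1.130000, 1.420000]
step 3: m = 1.275000, f(m) = -0.245304 < 0 → root in [1.275000, 1.420000]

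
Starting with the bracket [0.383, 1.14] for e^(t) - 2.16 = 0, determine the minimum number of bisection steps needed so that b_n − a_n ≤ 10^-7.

Initial width b − a = 1.14 − 0.383 = 0.757000.
After n steps the width is (b−a)/2^n; need (b−a)/2^n ≤ 10^-7.
So n ≥ log₂(0.757000/10^-7) = log₂(7570000.0000) ≈ 22.8519.
Hence n = 23.

23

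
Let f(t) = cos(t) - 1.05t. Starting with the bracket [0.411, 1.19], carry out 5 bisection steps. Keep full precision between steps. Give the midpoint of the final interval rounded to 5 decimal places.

f(0.411000) = 0.485172, f(1.190000) = -0.877840 (opposite signs)
step 1: m = 0.800500, f(m) = -0.144177 < 0 → root in [0.411000, 0.800500]
step 2: m = 0.605750, f(m) = 0.186038 > 0 → root in [0.605750, 0.800500]
step 3: m = 0.703125, f(m) = 0.024544 > 0 → root in [0.703125, 0.800500]
step 4: m = 0.751812, f(m) = -0.058951 < 0 → root in [0.703125, 0.751812]
step 5: m = 0.727469, f(m) = -0.016982 < 0 → root in [0.703125, 0.727469]
Midpoint of [0.703125, 0.727469] = 0.715297

0.71530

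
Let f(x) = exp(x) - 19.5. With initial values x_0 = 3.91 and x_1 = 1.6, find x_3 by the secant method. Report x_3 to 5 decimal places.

f(x_0) = 30.398952, f(x_1) = -14.546968
x_2 = 1.600000 - (-14.546968)·(1.600000 - 3.910000)/(-14.546968 - (30.398952)) = 2.347643; f(x_2) = -9.039117
x_3 = 2.347643 - (-9.039117)·(2.347643 - 1.600000)/(-9.039117 - (-14.546968)) = 3.574625; f(x_3) = 16.181221

3.57462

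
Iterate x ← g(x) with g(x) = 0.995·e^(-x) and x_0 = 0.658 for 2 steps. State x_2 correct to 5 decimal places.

x_1 = g(0.658000) = 0.515297
x_2 = g(0.515297) = 0.594337

0.59434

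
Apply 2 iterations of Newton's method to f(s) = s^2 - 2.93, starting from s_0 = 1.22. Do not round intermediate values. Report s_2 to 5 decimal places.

Newton update: s ← s − f(s)/f'(s).
f'(s) = 2s
s_0 = 1.220000: f = -1.441600, f' = 2.440000 → s_1 = 1.220000 - (-1.441600)/(2.440000) = 1.810820
s_1 = 1.810820: f = 0.349068, f' = 3.621639 → s_2 = 1.810820 - (0.349068)/(3.621639) = 1.714436

1.71444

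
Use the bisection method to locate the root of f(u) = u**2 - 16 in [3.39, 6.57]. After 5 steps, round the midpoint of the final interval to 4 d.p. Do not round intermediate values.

4.0359

f(3.390000) = -4.507900, f(6.570000) = 27.164900 (opposite signs)
step 1: m = 4.980000, f(m) = 8.800400 > 0 → root in [3.390000, 4.980000]
step 2: m = 4.185000, f(m) = 1.514225 > 0 → root in [3.390000, 4.185000]
step 3: m = 3.787500, f(m) = -1.654844 < 0 → root in [3.787500, 4.185000]
step 4: m = 3.986250, f(m) = -0.109811 < 0 → root in [3.986250, 4.185000]
step 5: m = 4.085625, f(m) = 0.692332 > 0 → root in [3.986250, 4.085625]
Midpoint of [3.986250, 4.085625] = 4.035938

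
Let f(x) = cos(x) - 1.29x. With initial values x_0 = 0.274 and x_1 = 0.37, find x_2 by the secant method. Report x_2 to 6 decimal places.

0.653269

f(x_0) = 0.609236, f(x_1) = 0.455027
x_2 = 0.370000 - (0.455027)·(0.370000 - 0.274000)/(0.455027 - (0.609236)) = 0.653269; f(x_2) = -0.048616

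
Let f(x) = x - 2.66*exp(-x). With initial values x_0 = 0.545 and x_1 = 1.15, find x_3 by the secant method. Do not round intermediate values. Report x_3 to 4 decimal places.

0.9885

Secant update: x_(k+1) = x_k − f(x_k)·(x_k − x_(k-1))/(f(x_k) − f(x_(k-1))).
f(x_0) = -0.997379, f(x_1) = 0.307746
x_2 = 1.150000 - (0.307746)·(1.150000 - 0.545000)/(0.307746 - (-0.997379)) = 1.007342; f(x_2) = 0.035941
x_3 = 1.007342 - (0.035941)·(1.007342 - 1.150000)/(0.035941 - (0.307746)) = 0.988478; f(x_3) = -0.001421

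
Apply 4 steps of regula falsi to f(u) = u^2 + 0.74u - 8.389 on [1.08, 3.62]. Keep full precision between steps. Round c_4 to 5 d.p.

f(1.080000) = -6.423400, f(3.620000) = 7.394200
step 1: c = 2.260772, f(c) = -1.604938 < 0 → new bracket [2.260772, 3.620000]
step 2: c = 2.503182, f(c) = -0.270727 < 0 → new bracket [2.503182, 3.620000]
step 3: c = 2.542628, f(c) = -0.042498 < 0 → new bracket [2.542628, 3.620000]
step 4: c = 2.548785, f(c) = -0.006595 < 0 → new bracket [2.548785, 3.620000]

2.54878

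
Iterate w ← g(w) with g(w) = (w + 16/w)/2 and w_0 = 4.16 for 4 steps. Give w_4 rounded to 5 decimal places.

4.00000

w_1 = g(4.160000) = 4.003077
w_2 = g(4.003077) = 4.000001
w_3 = g(4.000001) = 4.000000
w_4 = g(4.000000) = 4.000000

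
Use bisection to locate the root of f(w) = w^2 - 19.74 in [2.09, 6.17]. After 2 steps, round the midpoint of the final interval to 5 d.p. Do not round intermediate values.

f(2.090000) = -15.371900, f(6.170000) = 18.328900 (opposite signs)
step 1: m = 4.130000, f(m) = -2.683100 < 0 → root in [4.130000, 6.170000]
step 2: m = 5.150000, f(m) = 6.782500 > 0 → root in [4.130000, 5.150000]
Midpoint of [4.130000, 5.150000] = 4.640000

4.64000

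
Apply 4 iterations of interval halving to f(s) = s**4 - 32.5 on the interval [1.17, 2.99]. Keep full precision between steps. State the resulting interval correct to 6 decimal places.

f(1.170000) = -30.626113, f(2.990000) = 47.425388 (opposite signs)
step 1: m = 2.080000, f(m) = -13.782263 < 0 → root in [2.080000, 2.990000]
step 2: m = 2.535000, f(m) = 8.796368 > 0 → root in [2.080000, 2.535000]
step 3: m = 2.307500, f(m) = -4.149101 < 0 → root in [2.307500, 2.535000]
step 4: m = 2.421250, f(m) = 1.868338 > 0 → root in [2.307500, 2.421250]

[2.307500, 2.421250]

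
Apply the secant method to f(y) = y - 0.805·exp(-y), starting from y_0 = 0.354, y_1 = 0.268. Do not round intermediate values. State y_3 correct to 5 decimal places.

0.49191

f(y_0) = -0.211009, f(y_1) = -0.347751
y_2 = 0.268000 - (-0.347751)·(0.268000 - 0.354000)/(-0.347751 - (-0.211009)) = 0.486709; f(y_2) = -0.008081
y_3 = 0.486709 - (-0.008081)·(0.486709 - 0.268000)/(-0.008081 - (-0.347751)) = 0.491912; f(y_3) = -0.000310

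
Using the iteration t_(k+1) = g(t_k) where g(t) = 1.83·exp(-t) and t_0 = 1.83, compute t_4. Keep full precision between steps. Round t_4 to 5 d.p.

1.14650

t_1 = g(1.830000) = 0.293557
t_2 = g(0.293557) = 1.364461
t_3 = g(1.364461) = 0.467599
t_4 = g(0.467599) = 1.146504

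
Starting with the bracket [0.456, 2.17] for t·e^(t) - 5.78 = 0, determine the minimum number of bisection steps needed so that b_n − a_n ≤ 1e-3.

Initial width b − a = 2.17 − 0.456 = 1.714000.
After n steps the width is (b−a)/2^n; need (b−a)/2^n ≤ 1e-3.
So n ≥ log₂(1.714000/1e-3) = log₂(1714.0000) ≈ 10.7432.
Hence n = 11.

11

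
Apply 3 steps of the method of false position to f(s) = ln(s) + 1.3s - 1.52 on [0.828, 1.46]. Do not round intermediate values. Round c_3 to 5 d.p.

f(0.828000) = -0.632342, f(1.460000) = 0.756436
step 1: c = 1.115764, f(c) = 0.040032 > 0 → new bracket [0.828000, 1.115764]
step 2: c = 1.098631, f(c) = 0.002285 > 0 → new bracket [0.828000, 1.098631]
step 3: c = 1.097657, f(c) = 0.000131 > 0 → new bracket [0.828000, 1.097657]

1.09766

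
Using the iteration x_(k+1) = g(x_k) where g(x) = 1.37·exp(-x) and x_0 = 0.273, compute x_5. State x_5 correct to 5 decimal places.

x_1 = g(0.273000) = 1.042697
x_2 = g(1.042697) = 0.482929
x_3 = g(0.482929) = 0.845254
x_4 = g(0.845254) = 0.588344
x_5 = g(0.588344) = 0.760687

0.76069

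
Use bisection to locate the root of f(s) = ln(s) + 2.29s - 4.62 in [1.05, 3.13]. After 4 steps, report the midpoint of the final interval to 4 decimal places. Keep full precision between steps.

f(1.050000) = -2.166710, f(3.130000) = 3.688733 (opposite signs)
step 1: m = 2.090000, f(m) = 0.903264 > 0 → root in [1.050000, 2.090000]
step 2: m = 1.570000, f(m) = -0.573624 < 0 → root in [1.570000, 2.090000]
step 3: m = 1.830000, f(m) = 0.175016 > 0 → root in [1.570000, 1.830000]
step 4: m = 1.700000, f(m) = -0.196372 < 0 → root in [1.700000, 1.830000]
Midpoint of [1.700000, 1.830000] = 1.765000

1.7650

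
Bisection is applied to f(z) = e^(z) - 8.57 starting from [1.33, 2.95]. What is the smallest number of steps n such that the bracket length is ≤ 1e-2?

8

Initial width b − a = 2.95 − 1.33 = 1.620000.
After n steps the width is (b−a)/2^n; need (b−a)/2^n ≤ 1e-2.
So n ≥ log₂(1.620000/1e-2) = log₂(162.0000) ≈ 7.3399.
Hence n = 8.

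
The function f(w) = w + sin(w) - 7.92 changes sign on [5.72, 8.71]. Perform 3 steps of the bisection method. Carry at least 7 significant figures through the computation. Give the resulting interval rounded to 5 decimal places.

f(5.720000) = -2.733882, f(8.710000) = 1.445450 (opposite signs)
step 1: m = 7.215000, f(m) = 0.097704 > 0 → root in [5.720000, 7.215000]
step 2: m = 6.467500, f(m) = -1.269227 < 0 → root in [6.467500, 7.215000]
step 3: m = 6.841250, f(m) = -0.549204 < 0 → root in [6.841250, 7.215000]

[6.84125, 7.21500]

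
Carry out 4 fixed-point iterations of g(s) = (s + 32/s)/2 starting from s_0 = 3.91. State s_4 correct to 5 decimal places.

5.65685

s_1 = g(3.910000) = 6.047072
s_2 = g(6.047072) = 5.669445
s_3 = g(5.669445) = 5.656868
s_4 = g(5.656868) = 5.656854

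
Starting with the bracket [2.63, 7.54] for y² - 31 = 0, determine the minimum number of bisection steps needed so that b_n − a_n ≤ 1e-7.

26

Initial width b − a = 7.54 − 2.63 = 4.910000.
After n steps the width is (b−a)/2^n; need (b−a)/2^n ≤ 1e-7.
So n ≥ log₂(4.910000/1e-7) = log₂(49100000.0000) ≈ 25.5492.
Hence n = 26.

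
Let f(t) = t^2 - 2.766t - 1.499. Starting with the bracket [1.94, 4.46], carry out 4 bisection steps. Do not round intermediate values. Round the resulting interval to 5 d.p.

f(1.940000) = -3.101440, f(4.460000) = 6.056240 (opposite signs)
step 1: m = 3.200000, f(m) = -0.110200 < 0 → root in [3.200000, 4.460000]
step 2: m = 3.830000, f(m) = 2.576120 > 0 → root in [3.200000, 3.830000]
step 3: m = 3.515000, f(m) = 1.133735 > 0 → root in [3.200000, 3.515000]
step 4: m = 3.357500, f(m) = 0.486961 > 0 → root in [3.200000, 3.357500]

[3.20000, 3.35750]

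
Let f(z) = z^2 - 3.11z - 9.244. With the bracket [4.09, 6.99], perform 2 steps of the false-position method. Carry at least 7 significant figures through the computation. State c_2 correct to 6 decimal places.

f(4.090000) = -5.235800, f(6.990000) = 17.877200
step 1: c = 4.746939, f(c) = -1.473553 < 0 → new bracket [4.746939, 6.990000]
step 2: c = 4.917747, f(c) = -0.353958 < 0 → new bracket [4.917747, 6.990000]

4.917747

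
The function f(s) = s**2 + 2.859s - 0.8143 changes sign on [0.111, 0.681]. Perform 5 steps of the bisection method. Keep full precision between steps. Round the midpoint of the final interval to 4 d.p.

0.2624

f(0.111000) = -0.484630, f(0.681000) = 1.596440 (opposite signs)
step 1: m = 0.396000, f(m) = 0.474680 > 0 → root in [0.111000, 0.396000]
step 2: m = 0.253500, f(m) = -0.025281 < 0 → root in [0.253500, 0.396000]
step 3: m = 0.324750, f(m) = 0.219623 > 0 → root in [0.253500, 0.324750]
step 4: m = 0.289125, f(m) = 0.095902 > 0 → root in [0.253500, 0.289125]
step 5: m = 0.271312, f(m) = 0.034993 > 0 → root in [0.253500, 0.271312]
Midpoint of [0.253500, 0.271312] = 0.262406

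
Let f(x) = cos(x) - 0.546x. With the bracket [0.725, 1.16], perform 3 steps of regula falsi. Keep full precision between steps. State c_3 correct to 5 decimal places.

False-position update: c = (a·f(b) − b·f(a))/(f(b) − f(a)); replace the endpoint whose sign matches f(c).
f(0.725000) = 0.352649, f(1.160000) = -0.234020
step 1: c = 0.986480, f(c) = 0.013011 > 0 → new bracket [0.986480, 1.160000]
step 2: c = 0.995619, f(c) = 0.000375 > 0 → new bracket [0.995619, 1.160000]
step 3: c = 0.995882, f(c) = 0.000011 > 0 → new bracket [0.995882, 1.160000]

0.99588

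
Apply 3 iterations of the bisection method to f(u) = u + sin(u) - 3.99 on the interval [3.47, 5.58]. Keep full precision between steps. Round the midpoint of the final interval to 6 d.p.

f(3.470000) = -0.842536, f(5.580000) = 0.943349 (opposite signs)
step 1: m = 4.525000, f(m) = -0.447494 < 0 → root in [4.525000, 5.580000]
step 2: m = 5.052500, f(m) = 0.119782 > 0 → root in [4.525000, 5.052500]
step 3: m = 4.788750, f(m) = -0.198336 < 0 → root in [4.788750, 5.052500]
Midpoint of [4.788750, 5.052500] = 4.920625

4.920625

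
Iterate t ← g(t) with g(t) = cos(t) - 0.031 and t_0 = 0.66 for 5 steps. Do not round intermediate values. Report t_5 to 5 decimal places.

0.72785

t_1 = g(0.660000) = 0.758992
t_2 = g(0.758992) = 0.694530
t_3 = g(0.694530) = 0.737355
t_4 = g(0.737355) = 0.709250
t_5 = g(0.709250) = 0.727851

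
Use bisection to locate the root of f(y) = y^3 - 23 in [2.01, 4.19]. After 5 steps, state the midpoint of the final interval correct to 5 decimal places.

f(2.010000) = -14.879399, f(4.190000) = 50.560059 (opposite signs)
step 1: m = 3.100000, f(m) = 6.791000 > 0 → root in [2.010000, 3.100000]
step 2: m = 2.555000, f(m) = -6.320896 < 0 → root in [2.555000, 3.100000]
step 3: m = 2.827500, f(m) = -0.394827 < 0 → root in [2.827500, 3.100000]
step 4: m = 2.963750, f(m) = 3.033029 > 0 → root in [2.827500, 2.963750]
step 5: m = 2.895625, f(m) = 1.278785 > 0 → root in [2.827500, 2.895625]
Midpoint of [2.827500, 2.895625] = 2.861562

2.86156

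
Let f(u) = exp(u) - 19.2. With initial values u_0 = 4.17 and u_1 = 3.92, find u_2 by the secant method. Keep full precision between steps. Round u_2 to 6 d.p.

f(u_0) = 45.515452, f(u_1) = 31.200445
u_2 = 3.920000 - (31.200445)·(3.920000 - 4.170000)/(31.200445 - (45.515452)) = 3.375110; f(u_2) = 10.027485

3.375110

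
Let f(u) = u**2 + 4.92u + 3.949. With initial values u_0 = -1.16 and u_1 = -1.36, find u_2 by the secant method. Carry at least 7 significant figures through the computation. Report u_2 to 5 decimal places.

-0.98808

Secant update: u_(k+1) = u_k − f(u_k)·(u_k − u_(k-1))/(f(u_k) − f(u_(k-1))).
f(u_0) = -0.412600, f(u_1) = -0.892600
u_2 = -1.360000 - (-0.892600)·(-1.360000 - -1.160000)/(-0.892600 - (-0.412600)) = -0.988083; f(u_2) = 0.063939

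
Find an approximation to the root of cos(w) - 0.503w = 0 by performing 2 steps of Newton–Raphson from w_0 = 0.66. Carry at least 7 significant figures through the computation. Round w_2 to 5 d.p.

1.02792

f'(w) = -sin(w) - 0.503
w_0 = 0.660000: f = 0.458012, f' = -1.116117 → w_1 = 0.660000 - (0.458012)/(-1.116117) = 1.070362
w_1 = 1.070362: f = -0.058586, f' = -1.380374 → w_2 = 1.070362 - (-0.058586)/(-1.380374) = 1.027920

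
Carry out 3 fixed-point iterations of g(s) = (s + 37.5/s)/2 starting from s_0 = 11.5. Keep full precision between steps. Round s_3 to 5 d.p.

6.12464

s_1 = g(11.500000) = 7.380435
s_2 = g(7.380435) = 6.230718
s_3 = g(6.230718) = 6.124643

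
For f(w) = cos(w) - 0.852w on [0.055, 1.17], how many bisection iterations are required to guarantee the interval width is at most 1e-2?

7

Initial width b − a = 1.17 − 0.055 = 1.115000.
After n steps the width is (b−a)/2^n; need (b−a)/2^n ≤ 1e-2.
So n ≥ log₂(1.115000/1e-2) = log₂(111.5000) ≈ 6.8009.
Hence n = 7.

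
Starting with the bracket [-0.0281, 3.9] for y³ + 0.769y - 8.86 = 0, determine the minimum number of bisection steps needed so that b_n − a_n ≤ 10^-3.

12

Initial width b − a = 3.9 − -0.0281 = 3.928100.
After n steps the width is (b−a)/2^n; need (b−a)/2^n ≤ 10^-3.
So n ≥ log₂(3.928100/10^-3) = log₂(3928.1000) ≈ 11.9396.
Hence n = 12.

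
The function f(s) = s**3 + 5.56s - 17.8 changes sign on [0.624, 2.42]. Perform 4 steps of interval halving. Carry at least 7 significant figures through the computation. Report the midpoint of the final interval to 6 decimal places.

f(0.624000) = -14.087589, f(2.420000) = 9.827688 (opposite signs)
step 1: m = 1.522000, f(m) = -5.811991 < 0 → root in [1.522000, 2.420000]
step 2: m = 1.971000, f(m) = 0.815782 > 0 → root in [1.522000, 1.971000]
step 3: m = 1.746500, f(m) = -2.762177 < 0 → root in [1.746500, 1.971000]
step 4: m = 1.858750, f(m) = -1.043459 < 0 → root in [1.858750, 1.971000]
Midpoint of [1.858750, 1.971000] = 1.914875

1.914875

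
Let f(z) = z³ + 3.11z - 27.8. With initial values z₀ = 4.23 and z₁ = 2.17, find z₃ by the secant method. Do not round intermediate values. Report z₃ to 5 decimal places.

f(z_0) = 61.042267, f(z_1) = -10.832987
z_2 = 2.170000 - (-10.832987)·(2.170000 - 4.230000)/(-10.832987 - (61.042267)) = 2.480482; f(z_2) = -4.823820
z_3 = 2.480482 - (-4.823820)·(2.480482 - 2.170000)/(-4.823820 - (-10.832987)) = 2.729719; f(z_3) = 1.029558

2.72972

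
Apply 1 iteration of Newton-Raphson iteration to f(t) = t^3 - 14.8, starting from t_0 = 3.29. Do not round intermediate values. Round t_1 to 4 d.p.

f'(t) = 3t^2
t_0 = 3.290000: f = 20.811289, f' = 32.472300 → t_1 = 3.290000 - (20.811289)/(32.472300) = 2.649106

2.6491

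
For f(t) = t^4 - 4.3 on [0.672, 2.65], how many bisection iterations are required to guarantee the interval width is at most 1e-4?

Initial width b − a = 2.65 − 0.672 = 1.978000.
After n steps the width is (b−a)/2^n; need (b−a)/2^n ≤ 1e-4.
So n ≥ log₂(1.978000/1e-4) = log₂(19780.0000) ≈ 14.2718.
Hence n = 15.

15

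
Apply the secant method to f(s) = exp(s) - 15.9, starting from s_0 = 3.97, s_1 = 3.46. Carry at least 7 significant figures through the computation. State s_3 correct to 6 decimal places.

2.857692

f(s_0) = 37.084531, f(s_1) = 15.916977
s_2 = 3.460000 - (15.916977)·(3.460000 - 3.970000)/(15.916977 - (37.084531)) = 3.076505; f(s_2) = 5.782483
s_3 = 3.076505 - (5.782483)·(3.076505 - 3.460000)/(5.782483 - (15.916977)) = 2.857692; f(s_3) = 1.521274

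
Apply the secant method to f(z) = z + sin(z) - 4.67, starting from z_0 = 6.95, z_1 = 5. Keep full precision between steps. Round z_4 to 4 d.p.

Secant update: z_(k+1) = z_k − f(z_k)·(z_k − z_(k-1))/(f(z_k) − f(z_(k-1))).
f(z_0) = 2.898486, f(z_1) = -0.628924
z_2 = 5.000000 - (-0.628924)·(5.000000 - 6.950000)/(-0.628924 - (2.898486)) = 5.347678; f(z_2) = -0.127223
z_3 = 5.347678 - (-0.127223)·(5.347678 - 5.000000)/(-0.127223 - (-0.628924)) = 5.435843; f(z_3) = 0.016319
z_4 = 5.435843 - (0.016319)·(5.435843 - 5.347678)/(0.016319 - (-0.127223)) = 5.425819; f(z_4) = -0.000302

5.4258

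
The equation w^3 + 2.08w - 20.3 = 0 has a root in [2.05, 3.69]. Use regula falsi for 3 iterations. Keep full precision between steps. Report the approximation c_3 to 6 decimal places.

False-position update: c = (a·f(b) − b·f(a))/(f(b) − f(a)); replace the endpoint whose sign matches f(c).
f(2.050000) = -7.420875, f(3.690000) = 37.618609
step 1: c = 2.320213, f(c) = -2.983357 < 0 → new bracket [2.320213, 3.690000]
step 2: c = 2.420862, f(c) = -1.076969 < 0 → new bracket [2.420862, 3.690000]
step 3: c = 2.456184, f(c) = -0.373364 < 0 → new bracket [2.456184, 3.690000]

2.456184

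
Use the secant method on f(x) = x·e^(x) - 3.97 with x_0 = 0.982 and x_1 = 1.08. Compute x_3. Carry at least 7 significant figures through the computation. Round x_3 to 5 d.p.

1.19625

f(x_0) = -1.348266, f(x_1) = -0.789746
x_2 = 1.080000 - (-0.789746)·(1.080000 - 0.982000)/(-0.789746 - (-1.348266)) = 1.218572; f(x_2) = 0.151641
x_3 = 1.218572 - (0.151641)·(1.218572 - 1.080000)/(0.151641 - (-0.789746)) = 1.196250; f(x_3) = -0.013174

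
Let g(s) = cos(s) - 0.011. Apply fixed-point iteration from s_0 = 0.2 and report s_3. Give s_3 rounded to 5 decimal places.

s_1 = g(0.200000) = 0.969067
s_2 = g(0.969067) = 0.555069
s_3 = g(0.555069) = 0.838864

0.83886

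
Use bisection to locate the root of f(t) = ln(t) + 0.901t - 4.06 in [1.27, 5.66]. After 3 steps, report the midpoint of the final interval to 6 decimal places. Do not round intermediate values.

3.190625

f(1.270000) = -2.676713, f(5.660000) = 2.773084 (opposite signs)
step 1: m = 3.465000, f(m) = 0.304678 > 0 → root in [1.270000, 3.465000]
step 2: m = 2.367500, f(m) = -1.065048 < 0 → root in [2.367500, 3.465000]
step 3: m = 2.916250, f(m) = -0.362160 < 0 → root in [2.916250, 3.465000]
Midpoint of [2.916250, 3.465000] = 3.190625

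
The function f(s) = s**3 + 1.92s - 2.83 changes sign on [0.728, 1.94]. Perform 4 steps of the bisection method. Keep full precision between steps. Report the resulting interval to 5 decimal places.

[0.95525, 1.03100]

f(0.728000) = -1.046412, f(1.940000) = 8.196184 (opposite signs)
step 1: m = 1.334000, f(m) = 2.105208 > 0 → root in [0.728000, 1.334000]
step 2: m = 1.031000, f(m) = 0.245433 > 0 → root in [0.728000, 1.031000]
step 3: m = 0.879500, f(m) = -0.461049 < 0 → root in [0.879500, 1.031000]
step 4: m = 0.955250, f(m) = -0.124252 < 0 → root in [0.955250, 1.031000]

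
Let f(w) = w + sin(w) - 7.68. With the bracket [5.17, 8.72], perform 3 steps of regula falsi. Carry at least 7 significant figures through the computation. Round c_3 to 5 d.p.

False-position update: c = (a·f(b) − b·f(a))/(f(b) − f(a)); replace the endpoint whose sign matches f(c).
f(5.170000) = -3.407111, f(8.720000) = 1.687865
step 1: c = 7.543955, f(c) = 0.816281 > 0 → new bracket [5.170000, 7.543955]
step 2: c = 7.085126, f(c) = 0.123833 > 0 → new bracket [5.170000, 7.085126]
step 3: c = 7.017961, f(c) = 0.008382 > 0 → new bracket [5.170000, 7.017961]

7.01796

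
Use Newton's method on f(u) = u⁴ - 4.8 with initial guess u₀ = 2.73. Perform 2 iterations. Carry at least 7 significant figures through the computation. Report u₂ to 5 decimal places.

1.70824

f'(u) = 4u³
u_0 = 2.730000: f = 50.745718, f' = 81.385668 → u_1 = 2.730000 - (50.745718)/(81.385668) = 2.106478
u_1 = 2.106478: f = 14.889200, f' = 37.387898 → u_2 = 2.106478 - (14.889200)/(37.387898) = 1.708243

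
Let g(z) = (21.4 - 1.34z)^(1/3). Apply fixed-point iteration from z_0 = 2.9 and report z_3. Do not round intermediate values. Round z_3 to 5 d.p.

z_1 = g(2.900000) = 2.596939
z_2 = g(2.596939) = 2.616858
z_3 = g(2.616858) = 2.615558

2.61556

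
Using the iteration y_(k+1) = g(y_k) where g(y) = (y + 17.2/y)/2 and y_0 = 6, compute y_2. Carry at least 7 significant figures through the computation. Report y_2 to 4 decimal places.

4.1565

y_1 = g(6.000000) = 4.433333
y_2 = g(4.433333) = 4.156516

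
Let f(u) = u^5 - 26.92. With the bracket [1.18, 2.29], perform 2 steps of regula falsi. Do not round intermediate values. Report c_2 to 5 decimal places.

1.82785

f(1.180000) = -24.632242, f(2.290000) = 36.056339
step 1: c = 1.630526, f(c) = -15.395058 < 0 → new bracket [1.630526, 2.290000]
step 2: c = 1.827851, f(c) = -6.516538 < 0 → new bracket [1.827851, 2.290000]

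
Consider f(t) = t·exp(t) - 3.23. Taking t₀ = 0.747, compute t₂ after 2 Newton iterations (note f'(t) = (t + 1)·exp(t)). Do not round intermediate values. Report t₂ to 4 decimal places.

Newton update: t ← t − f(t)/f'(t).
t_0 = 0.747000: f = -1.653338, f' = 3.687320 → t_1 = 0.747000 - (-1.653338)/(3.687320) = 1.195385
t_1 = 1.195385: f = 0.720542, f' = 7.255371 → t_2 = 1.195385 - (0.720542)/(7.255371) = 1.096073

1.0961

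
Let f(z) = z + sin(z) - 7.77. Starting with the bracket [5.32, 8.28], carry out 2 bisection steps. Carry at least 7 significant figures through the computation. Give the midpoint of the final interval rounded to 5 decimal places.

7.17000

f(5.320000) = -3.271014, f(8.280000) = 1.420618 (opposite signs)
step 1: m = 6.800000, f(m) = -0.475887 < 0 → root in [6.800000, 8.280000]
step 2: m = 7.540000, f(m) = 0.721111 > 0 → root in [6.800000, 7.540000]
Midpoint of [6.800000, 7.540000] = 7.170000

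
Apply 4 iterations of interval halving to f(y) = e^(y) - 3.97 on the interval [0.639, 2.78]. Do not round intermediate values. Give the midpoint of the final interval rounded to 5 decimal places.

f(0.639000) = -2.075415, f(2.780000) = 12.149021 (opposite signs)
step 1: m = 1.709500, f(m) = 1.556198 > 0 → root in [0.639000, 1.709500]
step 2: m = 1.174250, f(m) = -0.734285 < 0 → root in [1.174250, 1.709500]
step 3: m = 1.441875, f(m) = 0.258617 > 0 → root in [1.174250, 1.441875]
step 4: m = 1.308062, f(m) = -0.271000 < 0 → root in [1.308062, 1.441875]
Midpoint of [1.308062, 1.441875] = 1.374969

1.37497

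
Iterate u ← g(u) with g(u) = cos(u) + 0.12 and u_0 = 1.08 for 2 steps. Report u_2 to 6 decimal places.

u_1 = g(1.080000) = 0.591328
u_2 = g(0.591328) = 0.950201

0.950201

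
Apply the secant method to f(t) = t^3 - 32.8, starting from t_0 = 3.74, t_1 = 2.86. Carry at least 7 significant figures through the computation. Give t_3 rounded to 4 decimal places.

3.2074

f(t_0) = 19.513624, f(t_1) = -9.406344
t_2 = 2.860000 - (-9.406344)·(2.860000 - 3.740000)/(-9.406344 - (19.513624)) = 3.146224; f(t_2) = -1.656399
t_3 = 3.146224 - (-1.656399)·(3.146224 - 2.860000)/(-1.656399 - (-9.406344)) = 3.207399; f(t_3) = 0.195808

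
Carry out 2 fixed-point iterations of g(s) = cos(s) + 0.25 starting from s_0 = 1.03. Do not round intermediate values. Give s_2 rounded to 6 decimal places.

0.971508

s_1 = g(1.030000) = 0.764819
s_2 = g(0.764819) = 0.971508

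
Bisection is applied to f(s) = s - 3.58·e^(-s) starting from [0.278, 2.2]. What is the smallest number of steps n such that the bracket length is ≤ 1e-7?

Initial width b − a = 2.2 − 0.278 = 1.922000.
After n steps the width is (b−a)/2^n; need (b−a)/2^n ≤ 1e-7.
So n ≥ log₂(1.922000/1e-7) = log₂(19220000.0000) ≈ 24.1961.
Hence n = 25.

25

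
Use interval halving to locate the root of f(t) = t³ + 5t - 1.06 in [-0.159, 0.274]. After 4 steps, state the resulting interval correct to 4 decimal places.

f(-0.159000) = -1.859020, f(0.274000) = 0.330571 (opposite signs)
step 1: m = 0.057500, f(m) = -0.772310 < 0 → root in [0.057500, 0.274000]
step 2: m = 0.165750, f(m) = -0.226696 < 0 → root in [0.165750, 0.274000]
step 3: m = 0.219875, f(m) = 0.050005 > 0 → root in [0.165750, 0.219875]
step 4: m = 0.192812, f(m) = -0.088769 < 0 → root in [0.192812, 0.219875]

[0.1928, 0.2199]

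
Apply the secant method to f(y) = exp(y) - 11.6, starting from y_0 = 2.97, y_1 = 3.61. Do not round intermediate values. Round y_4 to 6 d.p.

f(y_0) = 7.891920, f(y_1) = 25.366053
y_2 = 3.610000 - (25.366053)·(3.610000 - 2.970000)/(25.366053 - (7.891920)) = 2.680954; f(y_2) = 2.999014
y_3 = 2.680954 - (2.999014)·(2.680954 - 3.610000)/(2.999014 - (25.366053)) = 2.556386; f(y_3) = 1.289149
y_4 = 2.556386 - (1.289149)·(2.556386 - 2.680954)/(1.289149 - (2.999014)) = 2.462468; f(y_4) = 0.133733

2.462468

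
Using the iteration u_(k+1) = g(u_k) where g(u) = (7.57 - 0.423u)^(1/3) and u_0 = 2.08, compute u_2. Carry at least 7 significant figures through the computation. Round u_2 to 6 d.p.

u_1 = g(2.080000) = 1.884280
u_2 = g(1.884280) = 1.892021

1.892021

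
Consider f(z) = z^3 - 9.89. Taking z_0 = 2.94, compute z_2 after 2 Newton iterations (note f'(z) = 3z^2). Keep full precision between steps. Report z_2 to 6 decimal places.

Newton update: z ← z − f(z)/f'(z).
z_0 = 2.940000: f = 15.522184, f' = 25.930800 → z_1 = 2.940000 - (15.522184)/(25.930800) = 2.341400
z_1 = 2.341400: f = 2.945911, f' = 16.446458 → z_2 = 2.341400 - (2.945911)/(16.446458) = 2.162278

2.162278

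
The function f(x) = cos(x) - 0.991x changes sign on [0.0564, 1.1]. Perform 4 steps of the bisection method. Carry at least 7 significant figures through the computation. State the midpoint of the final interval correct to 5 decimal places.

0.74126

f(0.056400) = 0.942518, f(1.100000) = -0.636504 (opposite signs)
step 1: m = 0.578200, f(m) = 0.264452 > 0 → root in [0.578200, 1.100000]
step 2: m = 0.839100, f(m) = -0.163415 < 0 → root in [0.578200, 0.839100]
step 3: m = 0.708650, f(m) = 0.056969 > 0 → root in [0.708650, 0.839100]
step 4: m = 0.773875, f(m) = -0.051702 < 0 → root in [0.708650, 0.773875]
Midpoint of [0.708650, 0.773875] = 0.741263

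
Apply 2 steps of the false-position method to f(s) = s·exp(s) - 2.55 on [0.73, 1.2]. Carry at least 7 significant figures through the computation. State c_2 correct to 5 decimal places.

0.96152

f(0.730000) = -1.035191, f(1.200000) = 1.434140
step 1: c = 0.927033, f(c) = -0.207387 < 0 → new bracket [0.927033, 1.200000]
step 2: c = 0.961519, f(c) = -0.034986 < 0 → new bracket [0.961519, 1.200000]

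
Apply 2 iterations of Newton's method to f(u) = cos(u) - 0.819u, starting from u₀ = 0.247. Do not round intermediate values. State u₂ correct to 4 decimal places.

0.8305

f'(u) = -sin(u) - 0.819
u_0 = 0.247000: f = 0.767357, f' = -1.063496 → u_1 = 0.247000 - (0.767357)/(-1.063496) = 0.968542
u_1 = 0.968542: f = -0.226735, f' = -1.643061 → u_2 = 0.968542 - (-0.226735)/(-1.643061) = 0.830547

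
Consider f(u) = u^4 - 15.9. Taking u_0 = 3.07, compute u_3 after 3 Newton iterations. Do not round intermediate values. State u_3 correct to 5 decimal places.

2.00472

Newton update: u ← u − f(u)/f'(u).
f'(u) = 4u^3
u_0 = 3.070000: f = 72.928740, f' = 115.737772 → u_1 = 3.070000 - (72.928740)/(115.737772) = 2.439880
u_1 = 2.439880: f = 19.538353, f' = 58.098529 → u_2 = 2.439880 - (19.538353)/(58.098529) = 2.103583
u_2 = 2.103583: f = 3.681156, f' = 37.233918 → u_3 = 2.103583 - (3.681156)/(37.233918) = 2.004717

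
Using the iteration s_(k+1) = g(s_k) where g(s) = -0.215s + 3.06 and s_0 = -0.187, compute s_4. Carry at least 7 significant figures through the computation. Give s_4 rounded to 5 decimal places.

2.51274

s_1 = g(-0.187000) = 3.100205
s_2 = g(3.100205) = 2.393456
s_3 = g(2.393456) = 2.545407
s_4 = g(2.545407) = 2.512738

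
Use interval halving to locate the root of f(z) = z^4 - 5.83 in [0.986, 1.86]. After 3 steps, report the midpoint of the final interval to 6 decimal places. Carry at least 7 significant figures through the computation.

1.586875

f(0.986000) = -4.884835, f(1.860000) = 6.138832 (opposite signs)
step 1: m = 1.423000, f(m) = -1.729663 < 0 → root in [1.423000, 1.860000]
step 2: m = 1.641500, f(m) = 1.430450 > 0 → root in [1.423000, 1.641500]
step 3: m = 1.532250, f(m) = -0.317882 < 0 → root in [1.532250, 1.641500]
Midpoint of [1.532250, 1.641500] = 1.586875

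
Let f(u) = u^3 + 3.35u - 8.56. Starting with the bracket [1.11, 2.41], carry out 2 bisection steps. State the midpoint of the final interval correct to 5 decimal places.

f(1.110000) = -3.473869, f(2.410000) = 13.511021 (opposite signs)
step 1: m = 1.760000, f(m) = 2.787776 > 0 → root in [1.110000, 1.760000]
step 2: m = 1.435000, f(m) = -0.797762 < 0 → root in [1.435000, 1.760000]
Midpoint of [1.435000, 1.760000] = 1.597500

1.59750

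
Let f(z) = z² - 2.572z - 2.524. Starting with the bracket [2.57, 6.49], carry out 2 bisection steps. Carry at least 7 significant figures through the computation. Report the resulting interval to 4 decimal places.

f(2.570000) = -2.529140, f(6.490000) = 22.903820 (opposite signs)
step 1: m = 4.530000, f(m) = 6.345740 > 0 → root in [2.570000, 4.530000]
step 2: m = 3.550000, f(m) = 0.947900 > 0 → root in [2.570000, 3.550000]

[2.5700, 3.5500]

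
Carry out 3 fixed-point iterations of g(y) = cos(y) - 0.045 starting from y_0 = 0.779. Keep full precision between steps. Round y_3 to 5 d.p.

y_1 = g(0.779000) = 0.666616
y_2 = g(0.666616) = 0.740918
y_3 = g(0.740918) = 0.692849

0.69285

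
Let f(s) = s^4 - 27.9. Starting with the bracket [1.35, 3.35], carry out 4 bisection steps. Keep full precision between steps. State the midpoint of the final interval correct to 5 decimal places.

f(1.350000) = -24.578494, f(3.350000) = 98.044506 (opposite signs)
step 1: m = 2.350000, f(m) = 2.598006 > 0 → root in [1.350000, 2.350000]
step 2: m = 1.850000, f(m) = -16.186494 < 0 → root in [1.850000, 2.350000]
step 3: m = 2.100000, f(m) = -8.451900 < 0 → root in [2.100000, 2.350000]
step 4: m = 2.225000, f(m) = -3.391312 < 0 → root in [2.225000, 2.350000]
Midpoint of [2.225000, 2.350000] = 2.287500

2.28750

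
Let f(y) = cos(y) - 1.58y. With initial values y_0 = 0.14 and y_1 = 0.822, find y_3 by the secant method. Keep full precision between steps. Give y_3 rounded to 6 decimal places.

0.540917

Secant update: y_(k+1) = y_k − f(y_k)·(y_k − y_(k-1))/(f(y_k) − f(y_(k-1))).
f(y_0) = 0.769016, f(y_1) = -0.618002
y_2 = 0.822000 - (-0.618002)·(0.822000 - 0.140000)/(-0.618002 - (0.769016)) = 0.518127; f(y_2) = 0.050108
y_3 = 0.518127 - (0.050108)·(0.518127 - 0.822000)/(0.050108 - (-0.618002)) = 0.540917; f(y_3) = 0.002588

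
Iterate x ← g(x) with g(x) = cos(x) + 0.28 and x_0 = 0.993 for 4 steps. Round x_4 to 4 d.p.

x_1 = g(0.993000) = 0.826179
x_2 = g(0.826179) = 0.957690
x_3 = g(0.957690) = 0.855411
x_4 = g(0.855411) = 0.935909

0.9359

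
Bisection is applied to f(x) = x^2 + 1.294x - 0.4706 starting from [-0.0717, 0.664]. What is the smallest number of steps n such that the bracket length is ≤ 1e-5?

Initial width b − a = 0.664 − -0.0717 = 0.735700.
After n steps the width is (b−a)/2^n; need (b−a)/2^n ≤ 1e-5.
So n ≥ log₂(0.735700/1e-5) = log₂(73570.0000) ≈ 16.1668.
Hence n = 17.

17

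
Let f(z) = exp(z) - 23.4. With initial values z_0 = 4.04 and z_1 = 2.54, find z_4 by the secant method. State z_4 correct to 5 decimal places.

3.14152

f(z_0) = 33.426343, f(z_1) = -10.720329
z_2 = 2.540000 - (-10.720329)·(2.540000 - 4.040000)/(-10.720329 - (33.426343)) = 2.904252; f(z_2) = -5.148422
z_3 = 2.904252 - (-5.148422)·(2.904252 - 2.540000)/(-5.148422 - (-10.720329)) = 3.240819; f(z_3) = 2.154634
z_4 = 3.240819 - (2.154634)·(3.240819 - 2.904252)/(2.154634 - (-5.148422)) = 3.141521; f(z_4) = -0.260973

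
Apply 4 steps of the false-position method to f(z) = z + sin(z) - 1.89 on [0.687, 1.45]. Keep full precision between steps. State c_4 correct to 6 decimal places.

1.031808

f(0.687000) = -0.568779, f(1.450000) = 0.552713
step 1: c = 1.073965, f(c) = 0.063063 > 0 → new bracket [0.687000, 1.073965]
step 2: c = 1.035343, f(c) = 0.005381 > 0 → new bracket [0.687000, 1.035343]
step 3: c = 1.032079, f(c) = 0.000446 > 0 → new bracket [0.687000, 1.032079]
step 4: c = 1.031808, f(c) = 0.000037 > 0 → new bracket [0.687000, 1.031808]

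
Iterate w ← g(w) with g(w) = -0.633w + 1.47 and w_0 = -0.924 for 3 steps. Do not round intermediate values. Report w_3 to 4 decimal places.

w_1 = g(-0.924000) = 2.054892
w_2 = g(2.054892) = 0.169253
w_3 = g(0.169253) = 1.362863

1.3629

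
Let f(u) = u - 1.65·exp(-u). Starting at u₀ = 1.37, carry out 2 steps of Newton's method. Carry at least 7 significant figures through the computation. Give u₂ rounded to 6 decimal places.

0.765612

f'(u) = 1 + 1.65·exp(-u)
u_0 = 1.370000: f = 0.950724, f' = 1.419276 → u_1 = 1.370000 - (0.950724)/(1.419276) = 0.700135
u_1 = 0.700135: f = -0.119120, f' = 1.819255 → u_2 = 0.700135 - (-0.119120)/(1.819255) = 0.765612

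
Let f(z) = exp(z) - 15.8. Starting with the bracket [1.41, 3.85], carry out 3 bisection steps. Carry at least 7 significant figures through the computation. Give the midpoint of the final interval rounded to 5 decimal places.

f(1.410000) = -11.704045, f(3.850000) = 31.193063 (opposite signs)
step 1: m = 2.630000, f(m) = -1.926230 < 0 → root in [2.630000, 3.850000]
step 2: m = 3.240000, f(m) = 9.733722 > 0 → root in [2.630000, 3.240000]
step 3: m = 2.935000, f(m) = 3.021503 > 0 → root in [2.630000, 2.935000]
Midpoint of [2.630000, 2.935000] = 2.782500

2.78250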